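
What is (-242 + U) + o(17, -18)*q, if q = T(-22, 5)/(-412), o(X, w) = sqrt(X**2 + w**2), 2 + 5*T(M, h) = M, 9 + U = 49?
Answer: -202 + 6*sqrt(613)/515 ≈ -201.71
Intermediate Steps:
U = 40 (U = -9 + 49 = 40)
T(M, h) = -2/5 + M/5
q = 6/515 (q = (-2/5 + (1/5)*(-22))/(-412) = (-2/5 - 22/5)*(-1/412) = -24/5*(-1/412) = 6/515 ≈ 0.011650)
(-242 + U) + o(17, -18)*q = (-242 + 40) + sqrt(17**2 + (-18)**2)*(6/515) = -202 + sqrt(289 + 324)*(6/515) = -202 + sqrt(613)*(6/515) = -202 + 6*sqrt(613)/515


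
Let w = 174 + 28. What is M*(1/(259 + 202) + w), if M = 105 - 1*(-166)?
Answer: 25236333/461 ≈ 54743.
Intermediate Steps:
w = 202
M = 271 (M = 105 + 166 = 271)
M*(1/(259 + 202) + w) = 271*(1/(259 + 202) + 202) = 271*(1/461 + 202) = 271*(93123/461) = 25236333/461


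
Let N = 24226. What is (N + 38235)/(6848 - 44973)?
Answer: -62461/38125 ≈ -1.6383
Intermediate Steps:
(N + 38235)/(6848 - 44973) = (24226 + 38235)/(6848 - 44973) = 62461/(-38125) = 62461*(-1/38125) = -62461/38125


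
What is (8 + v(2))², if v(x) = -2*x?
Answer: 16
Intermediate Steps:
(8 + v(2))² = (8 - 2*2)² = (8 - 4)² = 4² = 16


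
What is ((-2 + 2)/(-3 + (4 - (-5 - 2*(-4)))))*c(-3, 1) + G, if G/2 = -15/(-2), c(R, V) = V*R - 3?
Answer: 15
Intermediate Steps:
c(R, V) = -3 + R*V (c(R, V) = R*V - 3 = -3 + R*V)
G = 15 (G = 2*(-15/(-2)) = 2*(-15*(-½)) = 2*(15/2) = 15)
((-2 + 2)/(-3 + (4 - (-5 - 2*(-4)))))*c(-3, 1) + G = ((-2 + 2)/(-3 + (4 - (-5 - 2*(-4)))))*(-3 - 3*1) + 15 = (0/(-3 + (4 - (-5 + 8))))*(-3 - 3) + 15 = (0/(-3 + (4 - 1*3)))*(-6) + 15 = (0/(-3 + (4 - 3)))*(-6) + 15 = (0/(-3 + 1))*(-6) + 15 = (0/(-2))*(-6) + 15 = (0*(-½))*(-6) + 15 = 0*(-6) + 15 = 0 + 15 = 15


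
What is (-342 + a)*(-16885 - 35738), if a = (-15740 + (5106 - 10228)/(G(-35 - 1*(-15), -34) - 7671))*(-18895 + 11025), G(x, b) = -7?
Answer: -25023817831253616/3839 ≈ -6.5183e+12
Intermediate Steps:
a = 475531363130/3839 (a = (-15740 + (5106 - 10228)/(-7 - 7671))*(-18895 + 11025) = (-15740 - 5122/(-7678))*(-7870) = (-15740 - 5122*(-1/7678))*(-7870) = (-15740 + 2561/3839)*(-7870) = -60423299/3839*(-7870) = 475531363130/3839 ≈ 1.2387e+8)
(-342 + a)*(-16885 - 35738) = (-342 + 475531363130/3839)*(-16885 - 35738) = (475530050192/3839)*(-52623) = -25023817831253616/3839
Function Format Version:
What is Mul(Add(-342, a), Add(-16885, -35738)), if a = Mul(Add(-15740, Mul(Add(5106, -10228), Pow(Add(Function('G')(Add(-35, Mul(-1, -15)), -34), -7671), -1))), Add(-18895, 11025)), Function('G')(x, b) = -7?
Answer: Rational(-25023817831253616, 3839) ≈ -6.5183e+12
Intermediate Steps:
a = Rational(475531363130, 3839) (a = Mul(Add(-15740, Mul(Add(5106, -10228), Pow(Add(-7, -7671), -1))), Add(-18895, 11025)) = Mul(Add(-15740, Mul(-5122, Pow(-7678, -1))), -7870) = Mul(Add(-15740, Mul(-5122, Rational(-1, 7678))), -7870) = Mul(Add(-15740, Rational(2561, 3839)), -7870) = Mul(Rational(-60423299, 3839), -7870) = Rational(475531363130, 3839) ≈ 1.2387e+8)
Mul(Add(-342, a), Add(-16885, -35738)) = Mul(Add(-342, Rational(475531363130, 3839)), Add(-16885, -35738)) = Mul(Rational(475530050192, 3839), -52623) = Rational(-25023817831253616, 3839)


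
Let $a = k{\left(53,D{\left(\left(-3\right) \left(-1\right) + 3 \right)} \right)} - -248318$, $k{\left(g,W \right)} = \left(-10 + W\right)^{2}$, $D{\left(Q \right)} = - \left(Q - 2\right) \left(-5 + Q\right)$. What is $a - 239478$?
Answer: $9036$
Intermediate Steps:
$D{\left(Q \right)} = - \left(-5 + Q\right) \left(-2 + Q\right)$ ($D{\left(Q \right)} = - \left(-2 + Q\right) \left(-5 + Q\right) = - \left(-5 + Q\right) \left(-2 + Q\right)$)
$a = 248514$ ($a = \left(-10 - \left(10 + \left(\left(-3\right) \left(-1\right) + 3\right)^{2} - 7 \left(\left(-3\right) \left(-1\right) + 3\right)\right)\right)^{2} - -248318 = \left(-10 - \left(10 + \left(3 + 3\right)^{2} - 7 \left(3 + 3\right)\right)\right)^{2} + 248318 = \left(-10 - 4\right)^{2} + 248318 = \left(-14\right)^{2} + 248318 = 196 + 248318 = 248514$)
$a - 239478 = 248514 - 239478 = 9036$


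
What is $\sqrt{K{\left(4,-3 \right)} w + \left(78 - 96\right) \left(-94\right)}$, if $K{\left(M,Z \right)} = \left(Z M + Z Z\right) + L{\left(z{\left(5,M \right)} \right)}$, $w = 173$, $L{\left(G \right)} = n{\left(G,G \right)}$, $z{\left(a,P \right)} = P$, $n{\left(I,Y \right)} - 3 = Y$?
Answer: $4 \sqrt{149} \approx 48.826$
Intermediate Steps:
$n{\left(I,Y \right)} = 3 + Y$
$L{\left(G \right)} = 3 + G$
$K{\left(M,Z \right)} = 3 + M + Z^{2} + M Z$ ($K{\left(M,Z \right)} = \left(Z M + Z Z\right) + \left(3 + M\right) = \left(M Z + Z^{2}\right) + \left(3 + M\right) = \left(Z^{2} + M Z\right) + \left(3 + M\right) = 3 + M + Z^{2} + M Z$)
$\sqrt{K{\left(4,-3 \right)} w + \left(78 - 96\right) \left(-94\right)} = \sqrt{\left(3 + 4 + \left(-3\right)^{2} + 4 \left(-3\right)\right) 173 + \left(78 - 96\right) \left(-94\right)} = \sqrt{\left(3 + 4 + 9 - 12\right) 173 - -1692} = \sqrt{4 \cdot 173 + 1692} = \sqrt{692 + 1692} = \sqrt{2384} = 4 \sqrt{149}$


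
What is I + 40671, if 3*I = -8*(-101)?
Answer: 122821/3 ≈ 40940.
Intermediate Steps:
I = 808/3 (I = (-8*(-101))/3 = (⅓)*808 = 808/3 ≈ 269.33)
I + 40671 = 808/3 + 40671 = 122821/3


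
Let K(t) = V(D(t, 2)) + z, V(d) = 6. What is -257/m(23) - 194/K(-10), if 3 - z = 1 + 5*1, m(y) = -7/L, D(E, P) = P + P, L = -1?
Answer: -2129/21 ≈ -101.38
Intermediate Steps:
D(E, P) = 2*P
m(y) = 7 (m(y) = -7/(-1) = -7*(-1) = 7)
z = -3 (z = 3 - (1 + 5*1) = 3 - (1 + 5) = 3 - 1*6 = 3 - 6 = -3)
K(t) = 3 (K(t) = 6 - 3 = 3)
-257/m(23) - 194/K(-10) = -257/7 - 194/3 = -2129/21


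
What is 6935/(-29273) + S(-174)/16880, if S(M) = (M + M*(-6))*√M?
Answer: -95/401 + 87*I*√174/1688 ≈ -0.23691 + 0.67986*I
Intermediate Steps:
S(M) = -5*M^(3/2) (S(M) = (M - 6*M)*√M = (-5*M)*√M = -5*M^(3/2))
6935/(-29273) + S(-174)/16880 = 6935/(-29273) - (-870)*I*√174/16880 = 6935*(-1/29273) - (-870)*I*√174*(1/16880) = -95/401 + (870*I*√174)*(1/16880) = -95/401 + 87*I*√174/1688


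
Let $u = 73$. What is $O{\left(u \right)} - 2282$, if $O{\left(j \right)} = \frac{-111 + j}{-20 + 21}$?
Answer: $-2320$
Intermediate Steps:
$O{\left(j \right)} = -111 + j$ ($O{\left(j \right)} = \frac{-111 + j}{1} = \left(-111 + j\right) 1 = -111 + j$)
$O{\left(u \right)} - 2282 = \left(-111 + 73\right) - 2282 = -38 + \left(-14059 + 11777\right) = -38 - 2282 = -2320$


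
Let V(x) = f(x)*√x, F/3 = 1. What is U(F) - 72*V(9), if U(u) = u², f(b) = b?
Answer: -1935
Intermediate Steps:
F = 3 (F = 3*1 = 3)
V(x) = x^(3/2) (V(x) = x*√x = x^(3/2))
U(F) - 72*V(9) = 3² - 72*9^(3/2) = 9 - 72*27 = 9 - 1944 = -1935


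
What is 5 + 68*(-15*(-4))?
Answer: 4085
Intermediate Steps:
5 + 68*(-15*(-4)) = 5 + 68*60 = 5 + 4080 = 4085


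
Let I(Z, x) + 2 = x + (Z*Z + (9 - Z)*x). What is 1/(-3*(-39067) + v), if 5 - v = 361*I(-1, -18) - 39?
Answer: 1/189084 ≈ 5.2887e-6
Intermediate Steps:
I(Z, x) = -2 + x + Z**2 + x*(9 - Z) (I(Z, x) = -2 + (x + (Z*Z + (9 - Z)*x)) = -2 + (x + (Z**2 + x*(9 - Z))) = -2 + (x + Z**2 + x*(9 - Z)) = -2 + x + Z**2 + x*(9 - Z))
v = 71883 (v = 5 - (361*(-2 + (-1)**2 + 10*(-18) - 1*(-1)*(-18)) - 39) = 5 - (361*(-2 + 1 - 180 - 18) - 39) = 5 - (361*(-199) - 39) = 5 - (-71839 - 39) = 5 - 1*(-71878) = 5 + 71878 = 71883)
1/(-3*(-39067) + v) = 1/(-3*(-39067) + 71883) = 1/(117201 + 71883) = 1/189084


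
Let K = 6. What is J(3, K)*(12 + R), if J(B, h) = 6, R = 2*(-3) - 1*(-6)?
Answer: 72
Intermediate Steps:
R = 0 (R = -6 + 6 = 0)
J(3, K)*(12 + R) = 6*(12 + 0) = 6*12 = 72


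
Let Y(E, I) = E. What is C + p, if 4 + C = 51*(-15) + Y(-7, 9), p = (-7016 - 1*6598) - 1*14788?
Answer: -29178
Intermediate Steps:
p = -28402 (p = (-7016 - 6598) - 14788 = -13614 - 14788 = -28402)
C = -776 (C = -4 + (51*(-15) - 7) = -4 + (-765 - 7) = -4 - 772 = -776)
C + p = -776 - 28402 = -29178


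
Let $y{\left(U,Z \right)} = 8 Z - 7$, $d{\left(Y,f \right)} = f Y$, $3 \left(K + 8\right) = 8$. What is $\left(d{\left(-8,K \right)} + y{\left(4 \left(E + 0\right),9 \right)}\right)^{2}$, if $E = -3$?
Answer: $\frac{104329}{9} \approx 11592.0$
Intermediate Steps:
$K = - \frac{16}{3}$ ($K = -8 + \frac{1}{3} \cdot 8 = -8 + \frac{8}{3} = - \frac{16}{3} \approx -5.3333$)
$d{\left(Y,f \right)} = Y f$
$y{\left(U,Z \right)} = -7 + 8 Z$
$\left(d{\left(-8,K \right)} + y{\left(4 \left(E + 0\right),9 \right)}\right)^{2} = \left(\left(-8\right) \left(- \frac{16}{3}\right) + \left(-7 + 8 \cdot 9\right)\right)^{2} = \left(\frac{128}{3} + \left(-7 + 72\right)\right)^{2} = \left(\frac{128}{3} + 65\right)^{2} = \left(\frac{323}{3}\right)^{2} = \frac{104329}{9}$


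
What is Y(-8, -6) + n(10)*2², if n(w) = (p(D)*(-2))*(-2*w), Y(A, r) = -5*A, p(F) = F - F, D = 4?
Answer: 40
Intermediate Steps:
p(F) = 0
n(w) = 0 (n(w) = (0*(-2))*(-2*w) = 0*(-2*w) = 0)
Y(-8, -6) + n(10)*2² = -5*(-8) + 0*2² = 40 + 0*4 = 40 + 0 = 40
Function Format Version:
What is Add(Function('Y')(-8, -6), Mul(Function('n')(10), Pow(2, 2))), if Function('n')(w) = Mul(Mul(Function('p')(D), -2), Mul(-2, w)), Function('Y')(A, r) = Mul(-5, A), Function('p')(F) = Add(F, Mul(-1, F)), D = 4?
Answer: 40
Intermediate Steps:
Function('p')(F) = 0
Function('n')(w) = 0 (Function('n')(w) = Mul(Mul(0, -2), Mul(-2, w)) = Mul(0, Mul(-2, w)) = 0)
Add(Function('Y')(-8, -6), Mul(Function('n')(10), Pow(2, 2))) = Add(Mul(-5, -8), Mul(0, Pow(2, 2))) = Add(40, Mul(0, 4)) = Add(40, 0) = 40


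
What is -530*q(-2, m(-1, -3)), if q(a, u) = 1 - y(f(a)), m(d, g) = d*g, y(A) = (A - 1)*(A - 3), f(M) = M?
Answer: 7420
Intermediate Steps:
y(A) = (-1 + A)*(-3 + A)
q(a, u) = -2 - a² + 4*a (q(a, u) = 1 - (3 + a² - 4*a) = 1 + (-3 - a² + 4*a) = -2 - a² + 4*a)
-530*q(-2, m(-1, -3)) = -530*(-2 - 1*(-2)² + 4*(-2)) = -530*(-2 - 1*4 - 8) = -530*(-2 - 4 - 8) = -530*(-14) = 7420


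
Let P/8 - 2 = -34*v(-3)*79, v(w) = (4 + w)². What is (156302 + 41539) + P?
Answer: 176369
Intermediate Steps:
P = -21472 (P = 16 + 8*(-34*(4 - 3)²*79) = 16 + 8*(-34*1²*79) = 16 + 8*(-34*1*79) = 16 + 8*(-34*79) = 16 + 8*(-2686) = 16 - 21488 = -21472)
(156302 + 41539) + P = (156302 + 41539) - 21472 = 197841 - 21472 = 176369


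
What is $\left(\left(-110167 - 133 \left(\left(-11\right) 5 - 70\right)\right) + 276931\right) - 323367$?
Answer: $-139978$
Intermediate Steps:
$\left(\left(-110167 - 133 \left(\left(-11\right) 5 - 70\right)\right) + 276931\right) - 323367 = \left(\left(-110167 - 133 \left(-55 - 70\right)\right) + 276931\right) - 323367 = \left(\left(-110167 - 133 \left(-125\right)\right) + 276931\right) - 323367 = \left(\left(-110167 - -16625\right) + 276931\right) - 323367 = \left(\left(-110167 + 16625\right) + 276931\right) - 323367 = \left(-93542 + 276931\right) - 323367 = 183389 - 323367 = -139978$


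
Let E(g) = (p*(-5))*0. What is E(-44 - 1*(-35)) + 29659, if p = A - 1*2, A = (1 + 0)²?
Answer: 29659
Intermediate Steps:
A = 1 (A = 1² = 1)
p = -1 (p = 1 - 1*2 = 1 - 2 = -1)
E(g) = 0 (E(g) = -1*(-5)*0 = 5*0 = 0)
E(-44 - 1*(-35)) + 29659 = 0 + 29659 = 29659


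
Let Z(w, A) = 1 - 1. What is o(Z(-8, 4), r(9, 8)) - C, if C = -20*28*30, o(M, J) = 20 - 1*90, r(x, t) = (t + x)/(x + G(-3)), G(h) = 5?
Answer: 16730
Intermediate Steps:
Z(w, A) = 0
r(x, t) = (t + x)/(5 + x) (r(x, t) = (t + x)/(x + 5) = (t + x)/(5 + x))
o(M, J) = -70 (o(M, J) = 20 - 90 = -70)
C = -16800 (C = -560*30 = -16800)
o(Z(-8, 4), r(9, 8)) - C = -70 - 1*(-16800) = -70 + 16800 = 16730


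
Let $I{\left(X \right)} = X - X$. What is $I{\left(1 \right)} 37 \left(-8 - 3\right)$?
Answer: $0$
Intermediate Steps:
$I{\left(X \right)} = 0$
$I{\left(1 \right)} 37 \left(-8 - 3\right) = 0 \cdot 37 \left(-8 - 3\right) = 0 \left(-8 - 3\right) = 0 \left(-11\right) = 0$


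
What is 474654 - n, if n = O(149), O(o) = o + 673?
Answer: 473832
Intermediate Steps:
O(o) = 673 + o
n = 822 (n = 673 + 149 = 822)
474654 - n = 474654 - 1*822 = 474654 - 822 = 473832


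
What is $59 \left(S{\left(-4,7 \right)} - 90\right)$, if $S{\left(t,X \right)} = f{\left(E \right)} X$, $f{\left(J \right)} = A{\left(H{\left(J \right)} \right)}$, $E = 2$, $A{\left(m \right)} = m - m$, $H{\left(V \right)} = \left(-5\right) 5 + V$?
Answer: $-5310$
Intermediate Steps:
$H{\left(V \right)} = -25 + V$
$A{\left(m \right)} = 0$
$f{\left(J \right)} = 0$
$S{\left(t,X \right)} = 0$ ($S{\left(t,X \right)} = 0 X = 0$)
$59 \left(S{\left(-4,7 \right)} - 90\right) = 59 \left(0 - 90\right) = 59 \left(-90\right) = -5310$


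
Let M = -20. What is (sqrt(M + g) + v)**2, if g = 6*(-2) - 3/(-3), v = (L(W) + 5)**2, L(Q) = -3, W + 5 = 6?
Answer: (4 + I*sqrt(31))**2 ≈ -15.0 + 44.542*I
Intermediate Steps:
W = 1 (W = -5 + 6 = 1)
v = 4 (v = (-3 + 5)**2 = 2**2 = 4)
g = -11 (g = -12 - 3*(-1/3) = -12 + 1 = -11)
(sqrt(M + g) + v)**2 = (sqrt(-20 - 11) + 4)**2 = (sqrt(-31) + 4)**2 = (I*sqrt(31) + 4)**2 = (4 + I*sqrt(31))**2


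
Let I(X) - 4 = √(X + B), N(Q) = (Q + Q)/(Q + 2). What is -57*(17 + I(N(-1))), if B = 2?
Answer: -1197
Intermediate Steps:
N(Q) = 2*Q/(2 + Q) (N(Q) = (2*Q)/(2 + Q) = 2*Q/(2 + Q))
I(X) = 4 + √(2 + X) (I(X) = 4 + √(X + 2) = 4 + √(2 + X))
-57*(17 + I(N(-1))) = -57*(17 + (4 + √(2 + 2*(-1)/(2 - 1)))) = -57*(17 + (4 + √(2 + 2*(-1)/1))) = -57*(17 + (4 + √(2 + 2*(-1)*1))) = -57*(17 + (4 + √(2 - 2))) = -57*(17 + (4 + √0)) = -57*(17 + (4 + 0)) = -57*(17 + 4) = -57*21 = -1197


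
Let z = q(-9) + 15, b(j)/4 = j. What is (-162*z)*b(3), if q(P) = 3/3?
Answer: -31104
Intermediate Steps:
q(P) = 1 (q(P) = 3*(⅓) = 1)
b(j) = 4*j
z = 16 (z = 1 + 15 = 16)
(-162*z)*b(3) = (-162*16)*(4*3) = -2592*12 = -31104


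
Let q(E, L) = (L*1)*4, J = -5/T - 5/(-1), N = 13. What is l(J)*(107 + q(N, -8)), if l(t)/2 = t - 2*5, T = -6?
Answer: -625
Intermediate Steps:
J = 35/6 (J = -5/(-6) - 5/(-1) = -5*(-1/6) - 5*(-1) = 5/6 + 5 = 35/6 ≈ 5.8333)
q(E, L) = 4*L (q(E, L) = L*4 = 4*L)
l(t) = -20 + 2*t (l(t) = 2*(t - 2*5) = 2*(t - 10) = 2*(-10 + t) = -20 + 2*t)
l(J)*(107 + q(N, -8)) = (-20 + 2*(35/6))*(107 + 4*(-8)) = (-20 + 35/3)*(107 - 32) = -25/3*75 = -625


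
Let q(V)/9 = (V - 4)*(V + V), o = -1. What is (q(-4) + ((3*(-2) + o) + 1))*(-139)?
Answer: -79230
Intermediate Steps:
q(V) = 18*V*(-4 + V) (q(V) = 9*((V - 4)*(V + V)) = 9*((-4 + V)*(2*V)) = 9*(2*V*(-4 + V)) = 18*V*(-4 + V))
(q(-4) + ((3*(-2) + o) + 1))*(-139) = (18*(-4)*(-4 - 4) + ((3*(-2) - 1) + 1))*(-139) = (18*(-4)*(-8) + ((-6 - 1) + 1))*(-139) = (576 + (-7 + 1))*(-139) = (576 - 6)*(-139) = 570*(-139) = -79230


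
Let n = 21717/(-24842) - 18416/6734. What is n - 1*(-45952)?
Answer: 3843261913053/83643014 ≈ 45948.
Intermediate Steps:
n = -301866275/83643014 (n = 21717*(-1/24842) - 18416*1/6734 = -21717/24842 - 9208/3367 = -301866275/83643014 ≈ -3.6090)
n - 1*(-45952) = -301866275/83643014 - 1*(-45952) = -301866275/83643014 + 45952 = 3843261913053/83643014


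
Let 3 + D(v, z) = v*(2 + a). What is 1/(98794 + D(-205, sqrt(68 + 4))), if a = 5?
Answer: 1/97356 ≈ 1.0272e-5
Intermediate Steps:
D(v, z) = -3 + 7*v (D(v, z) = -3 + v*(2 + 5) = -3 + v*7 = -3 + 7*v)
1/(98794 + D(-205, sqrt(68 + 4))) = 1/(98794 + (-3 + 7*(-205))) = 1/(98794 + (-3 - 1435)) = 1/(98794 - 1438) = 1/97356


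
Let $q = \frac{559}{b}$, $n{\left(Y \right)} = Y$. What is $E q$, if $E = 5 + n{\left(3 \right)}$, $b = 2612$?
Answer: $\frac{1118}{653} \approx 1.7121$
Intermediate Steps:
$E = 8$ ($E = 5 + 3 = 8$)
$q = \frac{559}{2612} \approx 0.21401$
$E q = 8 \cdot \frac{559}{2612} = \frac{1118}{653}$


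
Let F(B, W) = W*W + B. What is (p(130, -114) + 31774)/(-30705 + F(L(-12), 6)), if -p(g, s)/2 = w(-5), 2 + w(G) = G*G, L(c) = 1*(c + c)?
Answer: -10576/10231 ≈ -1.0337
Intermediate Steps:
L(c) = 2*c (L(c) = 1*(2*c) = 2*c)
w(G) = -2 + G² (w(G) = -2 + G*G = -2 + G²)
F(B, W) = B + W² (F(B, W) = W² + B = B + W²)
p(g, s) = -46 (p(g, s) = -2*(-2 + (-5)²) = -2*(-2 + 25) = -2*23 = -46)
(p(130, -114) + 31774)/(-30705 + F(L(-12), 6)) = (-46 + 31774)/(-30705 + (2*(-12) + 6²)) = 31728/(-30705 + (-24 + 36)) = 31728/(-30705 + 12) = 31728/(-30693) = 31728*(-1/30693) = -10576/10231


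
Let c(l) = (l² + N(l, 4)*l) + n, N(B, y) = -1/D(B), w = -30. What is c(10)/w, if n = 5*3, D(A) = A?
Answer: -19/5 ≈ -3.8000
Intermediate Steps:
N(B, y) = -1/B
n = 15
c(l) = 14 + l² (c(l) = (l² + (-1/l)*l) + 15 = (l² - 1) + 15 = (-1 + l²) + 15 = 14 + l²)
c(10)/w = (14 + 10²)/(-30) = (14 + 100)*(-1/30) = 114*(-1/30) = -19/5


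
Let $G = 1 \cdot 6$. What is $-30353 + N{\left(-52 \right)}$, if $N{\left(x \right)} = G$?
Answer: $-30347$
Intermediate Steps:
$G = 6$
$N{\left(x \right)} = 6$
$-30353 + N{\left(-52 \right)} = -30353 + 6 = -30347$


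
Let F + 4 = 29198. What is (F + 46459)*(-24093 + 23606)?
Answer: -36843011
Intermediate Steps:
F = 29194 (F = -4 + 29198 = 29194)
(F + 46459)*(-24093 + 23606) = (29194 + 46459)*(-24093 + 23606) = 75653*(-487) = -36843011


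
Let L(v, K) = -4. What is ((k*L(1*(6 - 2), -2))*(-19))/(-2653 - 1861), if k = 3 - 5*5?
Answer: 836/2257 ≈ 0.37040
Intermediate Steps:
k = -22 (k = 3 - 25 = -22)
((k*L(1*(6 - 2), -2))*(-19))/(-2653 - 1861) = (-22*(-4)*(-19))/(-2653 - 1861) = (88*(-19))/(-4514) = -1672*(-1/4514) = 836/2257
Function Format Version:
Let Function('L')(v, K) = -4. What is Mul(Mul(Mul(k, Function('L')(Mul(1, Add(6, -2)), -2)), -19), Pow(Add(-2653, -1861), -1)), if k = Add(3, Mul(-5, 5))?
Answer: Rational(836, 2257) ≈ 0.37040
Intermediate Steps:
k = -22 (k = Add(3, -25) = -22)
Mul(Mul(Mul(k, Function('L')(Mul(1, Add(6, -2)), -2)), -19), Pow(Add(-2653, -1861), -1)) = Mul(Mul(Mul(-22, -4), -19), Pow(Add(-2653, -1861), -1)) = Mul(Mul(88, -19), Pow(-4514, -1)) = Mul(-1672, Rational(-1, 4514)) = Rational(836, 2257)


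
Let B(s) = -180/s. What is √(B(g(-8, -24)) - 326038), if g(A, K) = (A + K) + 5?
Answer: I*√2934282/3 ≈ 570.99*I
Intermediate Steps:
g(A, K) = 5 + A + K
√(B(g(-8, -24)) - 326038) = √(-180/(5 - 8 - 24) - 326038) = √(-180/(-27) - 326038) = √(-180*(-1/27) - 326038) = √(20/3 - 326038) = √(-978094/3) = I*√2934282/3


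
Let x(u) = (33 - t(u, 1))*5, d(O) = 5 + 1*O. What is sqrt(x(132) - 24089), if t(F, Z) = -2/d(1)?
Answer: I*sqrt(215301)/3 ≈ 154.67*I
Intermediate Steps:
d(O) = 5 + O
t(F, Z) = -1/3 (t(F, Z) = -2/(5 + 1) = -2/6 = -2*1/6 = -1/3)
x(u) = 500/3 (x(u) = (33 - 1*(-1/3))*5 = (33 + 1/3)*5 = (100/3)*5 = 500/3)
sqrt(x(132) - 24089) = sqrt(500/3 - 24089) = sqrt(-71767/3) = I*sqrt(215301)/3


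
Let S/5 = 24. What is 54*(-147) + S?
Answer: -7818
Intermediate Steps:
S = 120 (S = 5*24 = 120)
54*(-147) + S = 54*(-147) + 120 = -7938 + 120 = -7818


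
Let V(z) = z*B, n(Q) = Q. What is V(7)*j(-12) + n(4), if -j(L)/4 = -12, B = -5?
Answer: -1676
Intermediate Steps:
j(L) = 48 (j(L) = -4*(-12) = 48)
V(z) = -5*z (V(z) = z*(-5) = -5*z)
V(7)*j(-12) + n(4) = -5*7*48 + 4 = -35*48 + 4 = -1680 + 4 = -1676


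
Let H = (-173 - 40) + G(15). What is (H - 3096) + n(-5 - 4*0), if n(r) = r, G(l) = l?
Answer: -3299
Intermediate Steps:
H = -198 (H = (-173 - 40) + 15 = -213 + 15 = -198)
(H - 3096) + n(-5 - 4*0) = (-198 - 3096) + (-5 - 4*0) = -3294 + (-5 + 0) = -3294 - 5 = -3299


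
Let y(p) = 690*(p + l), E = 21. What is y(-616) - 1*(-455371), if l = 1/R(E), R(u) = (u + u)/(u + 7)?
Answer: 30791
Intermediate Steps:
R(u) = 2*u/(7 + u) (R(u) = (2*u)/(7 + u) = 2*u/(7 + u))
l = ⅔ (l = 1/(2*21/(7 + 21)) = 1/(2*21/28) = 1/(2*21*(1/28)) = 1/(3/2) = ⅔ ≈ 0.66667)
y(p) = 460 + 690*p (y(p) = 690*(p + ⅔) = 690*(⅔ + p) = 460 + 690*p)
y(-616) - 1*(-455371) = (460 + 690*(-616)) - 1*(-455371) = (460 - 425040) + 455371 = -424580 + 455371 = 30791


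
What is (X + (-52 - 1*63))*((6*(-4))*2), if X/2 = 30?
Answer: 2640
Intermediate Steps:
X = 60 (X = 2*30 = 60)
(X + (-52 - 1*63))*((6*(-4))*2) = (60 + (-52 - 1*63))*((6*(-4))*2) = (60 + (-52 - 63))*(-24*2) = (60 - 115)*(-48) = -55*(-48) = 2640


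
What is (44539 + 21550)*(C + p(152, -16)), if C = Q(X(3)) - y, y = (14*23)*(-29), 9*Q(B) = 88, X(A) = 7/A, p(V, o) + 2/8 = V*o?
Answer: 16453451351/36 ≈ 4.5704e+8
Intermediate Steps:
p(V, o) = -1/4 + V*o
Q(B) = 88/9 (Q(B) = (1/9)*88 = 88/9)
y = -9338 (y = 322*(-29) = -9338)
C = 84130/9 (C = 88/9 - 1*(-9338) = 88/9 + 9338 = 84130/9 ≈ 9347.8)
(44539 + 21550)*(C + p(152, -16)) = (44539 + 21550)*(84130/9 + (-1/4 + 152*(-16))) = 66089*(84130/9 + (-1/4 - 2432)) = 66089*(84130/9 - 9729/4) = 66089*(248959/36) = 16453451351/36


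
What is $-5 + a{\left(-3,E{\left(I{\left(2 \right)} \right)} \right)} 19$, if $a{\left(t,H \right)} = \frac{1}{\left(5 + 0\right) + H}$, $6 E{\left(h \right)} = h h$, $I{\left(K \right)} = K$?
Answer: $- \frac{28}{17} \approx -1.6471$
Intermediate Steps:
$E{\left(h \right)} = \frac{h^{2}}{6}$ ($E{\left(h \right)} = \frac{h h}{6} = \frac{h^{2}}{6}$)
$a{\left(t,H \right)} = \frac{1}{5 + H}$
$-5 + a{\left(-3,E{\left(I{\left(2 \right)} \right)} \right)} 19 = -5 + \frac{1}{5 + \frac{2^{2}}{6}} \cdot 19 = -5 + \frac{1}{5 + \frac{1}{6} \cdot 4} \cdot 19 = -5 + \frac{1}{5 + \frac{2}{3}} \cdot 19 = -5 + \frac{1}{\frac{17}{3}} \cdot 19 = -5 + \frac{3}{17} \cdot 19 = -5 + \frac{57}{17} = - \frac{28}{17}$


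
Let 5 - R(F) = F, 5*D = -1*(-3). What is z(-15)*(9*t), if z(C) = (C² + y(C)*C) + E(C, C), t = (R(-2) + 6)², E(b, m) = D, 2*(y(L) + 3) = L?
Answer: 5826951/10 ≈ 5.8270e+5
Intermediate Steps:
y(L) = -3 + L/2
D = ⅗ (D = (-1*(-3))/5 = (⅕)*3 = ⅗ ≈ 0.60000)
E(b, m) = ⅗
R(F) = 5 - F
t = 169 (t = ((5 - 1*(-2)) + 6)² = ((5 + 2) + 6)² = (7 + 6)² = 13² = 169)
z(C) = ⅗ + C² + C*(-3 + C/2) (z(C) = (C² + (-3 + C/2)*C) + ⅗ = (C² + C*(-3 + C/2)) + ⅗ = ⅗ + C² + C*(-3 + C/2))
z(-15)*(9*t) = (⅗ - 3*(-15) + (3/2)*(-15)²)*(9*169) = (⅗ + 45 + (3/2)*225)*1521 = (⅗ + 45 + 675/2)*1521 = (3831/10)*1521 = 5826951/10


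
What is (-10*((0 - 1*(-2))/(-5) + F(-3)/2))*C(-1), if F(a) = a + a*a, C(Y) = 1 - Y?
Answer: -52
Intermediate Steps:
F(a) = a + a**2
(-10*((0 - 1*(-2))/(-5) + F(-3)/2))*C(-1) = (-10*((0 - 1*(-2))/(-5) - 3*(1 - 3)/2))*(1 - 1*(-1)) = (-10*((0 + 2)*(-1/5) - 3*(-2)*(1/2)))*(1 + 1) = -10*(2*(-1/5) + 6*(1/2))*2 = -10*(-2/5 + 3)*2 = -10*13/5*2 = -26*2 = -52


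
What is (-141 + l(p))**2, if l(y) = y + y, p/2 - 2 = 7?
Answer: 11025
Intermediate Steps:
p = 18 (p = 4 + 2*7 = 4 + 14 = 18)
l(y) = 2*y
(-141 + l(p))**2 = (-141 + 2*18)**2 = (-141 + 36)**2 = (-105)**2 = 11025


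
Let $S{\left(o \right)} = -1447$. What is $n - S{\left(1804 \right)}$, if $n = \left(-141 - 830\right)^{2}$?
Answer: $944288$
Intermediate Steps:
$n = 942841$ ($n = \left(-971\right)^{2} = 942841$)
$n - S{\left(1804 \right)} = 942841 - -1447 = 942841 + 1447 = 944288$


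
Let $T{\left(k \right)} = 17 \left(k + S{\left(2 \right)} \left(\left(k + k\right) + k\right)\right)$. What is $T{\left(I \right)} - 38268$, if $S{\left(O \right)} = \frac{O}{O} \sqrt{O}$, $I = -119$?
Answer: $-40291 - 6069 \sqrt{2} \approx -48874.0$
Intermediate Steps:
$S{\left(O \right)} = \sqrt{O}$ ($S{\left(O \right)} = 1 \sqrt{O} = \sqrt{O}$)
$T{\left(k \right)} = 17 k + 51 k \sqrt{2}$ ($T{\left(k \right)} = 17 \left(k + \sqrt{2} \left(\left(k + k\right) + k\right)\right) = 17 \left(k + \sqrt{2} \left(2 k + k\right)\right) = 17 \left(k + \sqrt{2} \cdot 3 k\right) = 17 \left(k + 3 k \sqrt{2}\right) = 17 k + 51 k \sqrt{2}$)
$T{\left(I \right)} - 38268 = 17 \left(-119\right) \left(1 + 3 \sqrt{2}\right) - 38268 = \left(-2023 - 6069 \sqrt{2}\right) - 38268 = -40291 - 6069 \sqrt{2}$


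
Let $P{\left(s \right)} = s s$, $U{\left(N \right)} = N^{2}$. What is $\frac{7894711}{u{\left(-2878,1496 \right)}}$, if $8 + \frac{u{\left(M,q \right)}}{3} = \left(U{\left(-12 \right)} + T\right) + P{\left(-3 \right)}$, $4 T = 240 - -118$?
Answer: $\frac{15789422}{1407} \approx 11222.0$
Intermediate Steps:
$P{\left(s \right)} = s^{2}$
$T = \frac{179}{2}$ ($T = \frac{240 - -118}{4} = \frac{240 + 118}{4} = \frac{1}{4} \cdot 358 = \frac{179}{2} \approx 89.5$)
$u{\left(M,q \right)} = \frac{1407}{2}$ ($u{\left(M,q \right)} = -24 + 3 \left(\left(\left(-12\right)^{2} + \frac{179}{2}\right) + \left(-3\right)^{2}\right) = -24 + 3 \left(\left(144 + \frac{179}{2}\right) + 9\right) = -24 + 3 \left(\frac{467}{2} + 9\right) = -24 + 3 \cdot \frac{485}{2} = -24 + \frac{1455}{2} = \frac{1407}{2}$)
$\frac{7894711}{u{\left(-2878,1496 \right)}} = \frac{7894711}{\frac{1407}{2}} = 7894711 \cdot \frac{2}{1407} = \frac{15789422}{1407}$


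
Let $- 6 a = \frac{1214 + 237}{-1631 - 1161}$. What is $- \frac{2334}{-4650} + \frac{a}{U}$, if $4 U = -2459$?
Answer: $\frac{4004911063}{7981176300} \approx 0.50179$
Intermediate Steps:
$U = - \frac{2459}{4}$ ($U = \frac{1}{4} \left(-2459\right) = - \frac{2459}{4} \approx -614.75$)
$a = \frac{1451}{16752}$ ($a = - \frac{\left(1214 + 237\right) \frac{1}{-1631 - 1161}}{6} = - \frac{1451 \frac{1}{-2792}}{6} = - \frac{1451 \left(- \frac{1}{2792}\right)}{6} = \left(- \frac{1}{6}\right) \left(- \frac{1451}{2792}\right) = \frac{1451}{16752} \approx 0.086617$)
$- \frac{2334}{-4650} + \frac{a}{U} = - \frac{2334}{-4650} + \frac{1451}{16752 \left(- \frac{2459}{4}\right)} = \left(-2334\right) \left(- \frac{1}{4650}\right) + \frac{1451}{16752} \left(- \frac{4}{2459}\right) = \frac{389}{775} - \frac{1451}{10298292} = \frac{4004911063}{7981176300}$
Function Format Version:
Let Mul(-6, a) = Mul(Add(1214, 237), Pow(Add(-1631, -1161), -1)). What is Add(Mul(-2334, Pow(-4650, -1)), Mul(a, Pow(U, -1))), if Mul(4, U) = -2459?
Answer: Rational(4004911063, 7981176300) ≈ 0.50179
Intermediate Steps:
U = Rational(-2459, 4) (U = Mul(Rational(1, 4), -2459) = Rational(-2459, 4) ≈ -614.75)
a = Rational(1451, 16752) (a = Mul(Rational(-1, 6), Mul(Add(1214, 237), Pow(Add(-1631, -1161), -1))) = Mul(Rational(-1, 6), Mul(1451, Pow(-2792, -1))) = Mul(Rational(-1, 6), Mul(1451, Rational(-1, 2792))) = Mul(Rational(-1, 6), Rational(-1451, 2792)) = Rational(1451, 16752) ≈ 0.086617)
Add(Mul(-2334, Pow(-4650, -1)), Mul(a, Pow(U, -1))) = Add(Mul(-2334, Pow(-4650, -1)), Mul(Rational(1451, 16752), Pow(Rational(-2459, 4), -1))) = Add(Mul(-2334, Rational(-1, 4650)), Mul(Rational(1451, 16752), Rational(-4, 2459))) = Add(Rational(389, 775), Rational(-1451, 10298292)) = Rational(4004911063, 7981176300)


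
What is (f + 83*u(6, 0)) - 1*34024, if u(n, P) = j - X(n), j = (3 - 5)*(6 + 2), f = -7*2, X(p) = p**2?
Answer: -38354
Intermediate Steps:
f = -14
j = -16 (j = -2*8 = -16)
u(n, P) = -16 - n**2
(f + 83*u(6, 0)) - 1*34024 = (-14 + 83*(-16 - 1*6**2)) - 1*34024 = (-14 + 83*(-16 - 1*36)) - 34024 = (-14 + 83*(-16 - 36)) - 34024 = (-14 + 83*(-52)) - 34024 = (-14 - 4316) - 34024 = -4330 - 34024 = -38354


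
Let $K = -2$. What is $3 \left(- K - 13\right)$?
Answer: $-33$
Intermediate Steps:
$3 \left(- K - 13\right) = 3 \left(\left(-1\right) \left(-2\right) - 13\right) = 3 \left(2 - 13\right) = 3 \left(-11\right) = -33$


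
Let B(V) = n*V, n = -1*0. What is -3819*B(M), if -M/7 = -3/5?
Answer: 0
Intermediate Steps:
M = 21/5 (M = -(-21)/5 = -7*(-⅗) = 21/5 ≈ 4.2000)
n = 0
B(V) = 0 (B(V) = 0*V = 0)
-3819*B(M) = -3819*0 = 0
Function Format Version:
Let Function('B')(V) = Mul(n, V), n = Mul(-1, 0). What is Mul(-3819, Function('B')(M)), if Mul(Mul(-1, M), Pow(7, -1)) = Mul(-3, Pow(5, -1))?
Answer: 0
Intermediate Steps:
M = Rational(21, 5) (M = Mul(-7, Mul(-3, Pow(5, -1))) = Mul(-7, Mul(-3, Rational(1, 5))) = Mul(-7, Rational(-3, 5)) = Rational(21, 5) ≈ 4.2000)
n = 0
Function('B')(V) = 0 (Function('B')(V) = Mul(0, V) = 0)
Mul(-3819, Function('B')(M)) = Mul(-3819, 0) = 0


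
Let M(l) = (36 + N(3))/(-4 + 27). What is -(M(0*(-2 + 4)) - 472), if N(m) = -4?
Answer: 10824/23 ≈ 470.61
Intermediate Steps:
M(l) = 32/23 (M(l) = (36 - 4)/(-4 + 27) = 32/23)
-(M(0*(-2 + 4)) - 472) = -(32/23 - 472) = -1*(-10824/23) = 10824/23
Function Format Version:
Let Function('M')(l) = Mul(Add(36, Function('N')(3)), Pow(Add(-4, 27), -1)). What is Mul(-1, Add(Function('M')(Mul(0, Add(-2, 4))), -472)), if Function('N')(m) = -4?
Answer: Rational(10824, 23) ≈ 470.61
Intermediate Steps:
Function('M')(l) = Rational(32, 23) (Function('M')(l) = Mul(Add(36, -4), Pow(Add(-4, 27), -1)) = Mul(32, Pow(23, -1)) = Mul(32, Rational(1, 23)) = Rational(32, 23))
Mul(-1, Add(Function('M')(Mul(0, Add(-2, 4))), -472)) = Mul(-1, Add(Rational(32, 23), -472)) = Mul(-1, Rational(-10824, 23)) = Rational(10824, 23)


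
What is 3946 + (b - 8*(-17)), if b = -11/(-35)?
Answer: 142881/35 ≈ 4082.3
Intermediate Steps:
b = 11/35 (b = -11*(-1/35) = 11/35 ≈ 0.31429)
3946 + (b - 8*(-17)) = 3946 + (11/35 - 8*(-17)) = 3946 + (11/35 + 136) = 3946 + 4771/35 = 142881/35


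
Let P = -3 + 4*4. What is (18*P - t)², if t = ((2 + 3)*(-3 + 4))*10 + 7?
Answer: 31329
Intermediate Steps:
P = 13 (P = -3 + 16 = 13)
t = 57 (t = (5*1)*10 + 7 = 5*10 + 7 = 50 + 7 = 57)
(18*P - t)² = (18*13 - 1*57)² = (234 - 57)² = 177² = 31329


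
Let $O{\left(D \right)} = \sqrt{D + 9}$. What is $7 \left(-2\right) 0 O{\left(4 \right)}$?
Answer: $0$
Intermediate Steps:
$O{\left(D \right)} = \sqrt{9 + D}$
$7 \left(-2\right) 0 O{\left(4 \right)} = 7 \left(-2\right) 0 \sqrt{9 + 4} = \left(-14\right) 0 \sqrt{13} = 0 \sqrt{13} = 0$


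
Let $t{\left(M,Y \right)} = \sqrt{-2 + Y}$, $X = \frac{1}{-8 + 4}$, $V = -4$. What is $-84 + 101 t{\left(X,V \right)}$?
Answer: $-84 + 101 i \sqrt{6} \approx -84.0 + 247.4 i$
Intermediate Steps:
$X = - \frac{1}{4}$ ($X = \frac{1}{-4} = - \frac{1}{4} \approx -0.25$)
$-84 + 101 t{\left(X,V \right)} = -84 + 101 \sqrt{-2 - 4} = -84 + 101 \sqrt{-6} = -84 + 101 i \sqrt{6}$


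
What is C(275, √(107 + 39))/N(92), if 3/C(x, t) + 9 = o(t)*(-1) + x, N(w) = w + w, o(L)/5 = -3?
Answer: 3/51704 ≈ 5.8023e-5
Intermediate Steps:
o(L) = -15 (o(L) = 5*(-3) = -15)
N(w) = 2*w
C(x, t) = 3/(6 + x) (C(x, t) = 3/(-9 + (-15*(-1) + x)) = 3/(-9 + (15 + x)) = 3/(6 + x))
C(275, √(107 + 39))/N(92) = (3/(6 + 275))/((2*92)) = (3/281)/184 = (3*(1/281))*(1/184) = (3/281)*(1/184) = 3/51704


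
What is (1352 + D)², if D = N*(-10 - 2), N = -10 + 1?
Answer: 2131600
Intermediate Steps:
N = -9
D = 108 (D = -9*(-10 - 2) = -9*(-12) = 108)
(1352 + D)² = (1352 + 108)² = 1460² = 2131600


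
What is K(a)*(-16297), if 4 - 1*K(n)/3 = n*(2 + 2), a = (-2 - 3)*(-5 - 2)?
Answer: 6649176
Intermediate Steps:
a = 35 (a = -5*(-7) = 35)
K(n) = 12 - 12*n (K(n) = 12 - 3*n*(2 + 2) = 12 - 3*n*4 = 12 - 12*n)
K(a)*(-16297) = (12 - 12*35)*(-16297) = (12 - 420)*(-16297) = -408*(-16297) = 6649176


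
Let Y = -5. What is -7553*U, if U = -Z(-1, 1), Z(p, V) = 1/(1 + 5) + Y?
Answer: -219037/6 ≈ -36506.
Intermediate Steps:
Z(p, V) = -29/6 (Z(p, V) = 1/(1 + 5) - 5 = 1/6 - 5 = ⅙ - 5 = -29/6)
U = 29/6 (U = -1*(-29/6) = 29/6 ≈ 4.8333)
-7553*U = -7553*29/6 = -219037/6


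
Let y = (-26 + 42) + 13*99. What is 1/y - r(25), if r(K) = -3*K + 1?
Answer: 96423/1303 ≈ 74.001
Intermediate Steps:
r(K) = 1 - 3*K
y = 1303 (y = 16 + 1287 = 1303)
1/y - r(25) = 1/1303 - (1 - 3*25) = 1/1303 - (1 - 75) = 1/1303 - 1*(-74) = 1/1303 + 74 = 96423/1303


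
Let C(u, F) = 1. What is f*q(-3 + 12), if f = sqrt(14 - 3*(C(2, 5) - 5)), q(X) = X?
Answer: 9*sqrt(26) ≈ 45.891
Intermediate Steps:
f = sqrt(26) (f = sqrt(14 - 3*(1 - 5)) = sqrt(14 - 3*(-4)) = sqrt(14 + 12) = sqrt(26) ≈ 5.0990)
f*q(-3 + 12) = sqrt(26)*(-3 + 12) = sqrt(26)*9 = 9*sqrt(26)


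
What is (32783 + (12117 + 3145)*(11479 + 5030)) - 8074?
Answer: 251985067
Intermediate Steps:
(32783 + (12117 + 3145)*(11479 + 5030)) - 8074 = (32783 + 15262*16509) - 8074 = (32783 + 251960358) - 8074 = 251993141 - 8074 = 251985067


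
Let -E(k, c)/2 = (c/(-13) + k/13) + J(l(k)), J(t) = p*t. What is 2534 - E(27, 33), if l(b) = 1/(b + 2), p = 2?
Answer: 955022/377 ≈ 2533.2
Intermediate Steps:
l(b) = 1/(2 + b)
J(t) = 2*t
E(k, c) = -4/(2 + k) - 2*k/13 + 2*c/13 (E(k, c) = -2*((c/(-13) + k/13) + 2/(2 + k)) = -2*((c*(-1/13) + k*(1/13)) + 2/(2 + k)) = -2*((-c/13 + k/13) + 2/(2 + k)) = -2*(2/(2 + k) - c/13 + k/13) = -4/(2 + k) - 2*k/13 + 2*c/13)
2534 - E(27, 33) = 2534 - 2*(-26 + (2 + 27)*(33 - 1*27))/(13*(2 + 27)) = 2534 - 2*(-26 + 29*(33 - 27))/(13*29) = 2534 - 2*(-26 + 29*6)/(13*29) = 2534 - 2*(-26 + 174)/(13*29) = 2534 - 2*148/(13*29) = 2534 - 1*296/377 = 2534 - 296/377 = 955022/377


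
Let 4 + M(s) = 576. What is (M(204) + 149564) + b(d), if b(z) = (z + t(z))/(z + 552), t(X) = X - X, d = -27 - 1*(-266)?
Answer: 118757815/791 ≈ 1.5014e+5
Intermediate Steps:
d = 239 (d = -27 + 266 = 239)
t(X) = 0
M(s) = 572 (M(s) = -4 + 576 = 572)
b(z) = z/(552 + z) (b(z) = (z + 0)/(z + 552) = z/(552 + z))
(M(204) + 149564) + b(d) = (572 + 149564) + 239/(552 + 239) = 150136 + 239/791 = 118757815/791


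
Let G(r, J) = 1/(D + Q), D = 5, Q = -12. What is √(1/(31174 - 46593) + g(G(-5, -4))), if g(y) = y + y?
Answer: I*√3329193385/107933 ≈ 0.53458*I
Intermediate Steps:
G(r, J) = -⅐ (G(r, J) = 1/(5 - 12) = 1/(-7) = -⅐)
g(y) = 2*y
√(1/(31174 - 46593) + g(G(-5, -4))) = √(1/(31174 - 46593) + 2*(-⅐)) = √(1/(-15419) - 2/7) = √(-1/15419 - 2/7) = √(-30845/107933) = I*√3329193385/107933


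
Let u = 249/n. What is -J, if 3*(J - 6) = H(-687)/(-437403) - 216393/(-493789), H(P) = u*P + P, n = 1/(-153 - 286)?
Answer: 11033062254515/215984789967 ≈ 51.083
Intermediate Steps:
n = -1/439 (n = 1/(-439) = -1/439 ≈ -0.0022779)
u = -109311 (u = 249/(-1/439) = 249*(-439) = -109311)
H(P) = -109310*P (H(P) = -109311*P + P = -109310*P)
J = -11033062254515/215984789967 (J = 6 + (-109310*(-687)/(-437403) - 216393/(-493789))/3 = 6 + (75095970*(-1/437403) - 216393*(-1/493789))/3 = 6 + (-25031990/145801 + 216393/493789)/3 = 6 + (⅓)*(-12328970994317/71994929989) = 6 - 12328970994317/215984789967 = -11033062254515/215984789967 ≈ -51.083)
-J = -1*(-11033062254515/215984789967) = 11033062254515/215984789967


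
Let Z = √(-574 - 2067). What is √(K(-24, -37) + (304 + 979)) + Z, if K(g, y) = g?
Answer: √1259 + I*√2641 ≈ 35.482 + 51.391*I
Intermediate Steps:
Z = I*√2641 (Z = √(-2641) = I*√2641 ≈ 51.391*I)
√(K(-24, -37) + (304 + 979)) + Z = √(-24 + (304 + 979)) + I*√2641 = √(-24 + 1283) + I*√2641 = √1259 + I*√2641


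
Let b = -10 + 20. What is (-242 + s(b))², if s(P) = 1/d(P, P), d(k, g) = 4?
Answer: 935089/16 ≈ 58443.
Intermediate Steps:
b = 10
s(P) = ¼ (s(P) = 1/4 = ¼)
(-242 + s(b))² = (-242 + ¼)² = (-967/4)² = 935089/16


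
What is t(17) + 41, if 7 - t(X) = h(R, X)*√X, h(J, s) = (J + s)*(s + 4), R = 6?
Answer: 48 - 483*√17 ≈ -1943.5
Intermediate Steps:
h(J, s) = (4 + s)*(J + s) (h(J, s) = (J + s)*(4 + s) = (4 + s)*(J + s))
t(X) = 7 - √X*(24 + X² + 10*X) (t(X) = 7 - (X² + 4*6 + 4*X + 6*X)*√X = 7 - (X² + 24 + 4*X + 6*X)*√X = 7 - (24 + X² + 10*X)*√X = 7 - √X*(24 + X² + 10*X))
t(17) + 41 = (7 - √17*(24 + 17² + 10*17)) + 41 = (7 - √17*(24 + 289 + 170)) + 41 = (7 - 1*√17*483) + 41 = (7 - 483*√17) + 41 = 48 - 483*√17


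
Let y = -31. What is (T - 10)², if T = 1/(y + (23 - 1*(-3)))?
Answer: 2601/25 ≈ 104.04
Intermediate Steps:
T = -⅕ (T = 1/(-31 + (23 - 1*(-3))) = 1/(-31 + (23 + 3)) = 1/(-31 + 26) = 1/(-5) = -⅕ ≈ -0.20000)
(T - 10)² = (-⅕ - 10)² = (-51/5)² = 2601/25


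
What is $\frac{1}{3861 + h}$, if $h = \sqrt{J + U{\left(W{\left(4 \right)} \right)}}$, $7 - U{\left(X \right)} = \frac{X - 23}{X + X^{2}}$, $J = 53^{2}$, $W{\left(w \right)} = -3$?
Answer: $\frac{11583}{44713502} - \frac{\sqrt{25383}}{44713502} \approx 0.00025549$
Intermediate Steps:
$J = 2809$
$U{\left(X \right)} = 7 - \frac{-23 + X}{X + X^{2}}$ ($U{\left(X \right)} = 7 - \frac{X - 23}{X + X^{2}} = 7 - \frac{-23 + X}{X + X^{2}}$)
$h = \frac{\sqrt{25383}}{3}$ ($h = \sqrt{2809 + \frac{23 + 6 \left(-3\right) + 7 \left(-3\right)^{2}}{\left(-3\right) \left(1 - 3\right)}} = \sqrt{2809 - \frac{23 - 18 + 7 \cdot 9}{3 \left(-2\right)}} = \sqrt{2809 - - \frac{23 - 18 + 63}{6}} = \sqrt{2809 - \left(- \frac{1}{6}\right) 68} = \sqrt{2809 + \frac{34}{3}} = \sqrt{\frac{8461}{3}} = \frac{\sqrt{25383}}{3} \approx 53.107$)
$\frac{1}{3861 + h} = \frac{1}{3861 + \frac{\sqrt{25383}}{3}}$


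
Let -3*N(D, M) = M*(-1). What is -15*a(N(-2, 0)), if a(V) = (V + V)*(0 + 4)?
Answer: 0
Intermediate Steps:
N(D, M) = M/3 (N(D, M) = -M*(-1)/3 = -(-1)*M/3 = M/3)
a(V) = 8*V (a(V) = (2*V)*4 = 8*V)
-15*a(N(-2, 0)) = -120*(1/3)*0 = -120*0 = -15*0 = 0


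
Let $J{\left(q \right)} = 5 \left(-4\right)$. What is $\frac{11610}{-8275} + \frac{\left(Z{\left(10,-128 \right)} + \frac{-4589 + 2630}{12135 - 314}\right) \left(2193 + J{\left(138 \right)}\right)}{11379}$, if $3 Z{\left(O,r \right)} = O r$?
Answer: $- \frac{55373550984049}{667847904435} \approx -82.913$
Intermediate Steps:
$J{\left(q \right)} = -20$
$Z{\left(O,r \right)} = \frac{O r}{3}$
$\frac{11610}{-8275} + \frac{\left(Z{\left(10,-128 \right)} + \frac{-4589 + 2630}{12135 - 314}\right) \left(2193 + J{\left(138 \right)}\right)}{11379} = \frac{11610}{-8275} + \frac{\left(\frac{1}{3} \cdot 10 \left(-128\right) + \frac{-4589 + 2630}{12135 - 314}\right) \left(2193 - 20\right)}{11379} = 11610 \left(- \frac{1}{8275}\right) + \left(- \frac{1280}{3} - \frac{1959}{11821}\right) 2173 \cdot \frac{1}{11379} = - \frac{2322}{1655} + \left(- \frac{1280}{3} - \frac{1959}{11821}\right) 2173 \cdot \frac{1}{11379} = - \frac{2322}{1655} + \left(- \frac{15136757}{35463}\right) 2173 \cdot \frac{1}{11379} = - \frac{2322}{1655} - \frac{32892172961}{403533477} = - \frac{55373550984049}{667847904435}$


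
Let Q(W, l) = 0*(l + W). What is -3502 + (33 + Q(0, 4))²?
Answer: -2413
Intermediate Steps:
Q(W, l) = 0 (Q(W, l) = 0*(W + l) = 0)
-3502 + (33 + Q(0, 4))² = -3502 + (33 + 0)² = -3502 + 33² = -3502 + 1089 = -2413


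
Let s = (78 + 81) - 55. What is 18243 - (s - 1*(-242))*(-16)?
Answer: 23779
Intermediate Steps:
s = 104 (s = 159 - 55 = 104)
18243 - (s - 1*(-242))*(-16) = 18243 - (104 - 1*(-242))*(-16) = 18243 - (104 + 242)*(-16) = 18243 - 346*(-16) = 18243 - 1*(-5536) = 18243 + 5536 = 23779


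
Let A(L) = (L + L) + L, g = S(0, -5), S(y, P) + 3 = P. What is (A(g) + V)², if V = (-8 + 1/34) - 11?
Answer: 2134521/1156 ≈ 1846.5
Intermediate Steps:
S(y, P) = -3 + P
g = -8 (g = -3 - 5 = -8)
A(L) = 3*L (A(L) = 2*L + L = 3*L)
V = -645/34 (V = (-8 + 1/34) - 11 = -271/34 - 11 = -645/34 ≈ -18.971)
(A(g) + V)² = (3*(-8) - 645/34)² = (-24 - 645/34)² = (-1461/34)² = 2134521/1156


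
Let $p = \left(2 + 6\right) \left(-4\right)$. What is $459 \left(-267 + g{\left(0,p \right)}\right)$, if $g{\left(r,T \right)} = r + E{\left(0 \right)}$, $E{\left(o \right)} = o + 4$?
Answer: $-120717$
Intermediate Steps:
$E{\left(o \right)} = 4 + o$
$p = -32$ ($p = 8 \left(-4\right) = -32$)
$g{\left(r,T \right)} = 4 + r$ ($g{\left(r,T \right)} = r + \left(4 + 0\right) = r + 4 = 4 + r$)
$459 \left(-267 + g{\left(0,p \right)}\right) = 459 \left(-267 + \left(4 + 0\right)\right) = 459 \left(-267 + 4\right) = 459 \left(-263\right) = -120717$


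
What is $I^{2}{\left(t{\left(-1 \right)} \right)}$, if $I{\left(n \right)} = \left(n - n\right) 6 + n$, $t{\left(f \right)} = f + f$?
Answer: $4$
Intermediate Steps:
$t{\left(f \right)} = 2 f$
$I{\left(n \right)} = n$ ($I{\left(n \right)} = 0 \cdot 6 + n = 0 + n = n$)
$I^{2}{\left(t{\left(-1 \right)} \right)} = \left(2 \left(-1\right)\right)^{2} = \left(-2\right)^{2} = 4$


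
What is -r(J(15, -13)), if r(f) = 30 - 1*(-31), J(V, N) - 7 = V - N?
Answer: -61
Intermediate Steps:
J(V, N) = 7 + V - N (J(V, N) = 7 + (V - N) = 7 + V - N)
r(f) = 61 (r(f) = 30 + 31 = 61)
-r(J(15, -13)) = -1*61 = -61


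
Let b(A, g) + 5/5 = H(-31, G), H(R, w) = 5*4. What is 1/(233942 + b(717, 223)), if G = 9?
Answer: 1/233961 ≈ 4.2742e-6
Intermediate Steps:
H(R, w) = 20
b(A, g) = 19 (b(A, g) = -1 + 20 = 19)
1/(233942 + b(717, 223)) = 1/(233942 + 19) = 1/233961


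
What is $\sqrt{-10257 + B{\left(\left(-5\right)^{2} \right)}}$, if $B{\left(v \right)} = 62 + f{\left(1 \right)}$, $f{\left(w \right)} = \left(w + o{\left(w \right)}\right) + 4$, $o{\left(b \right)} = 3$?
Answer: $i \sqrt{10187} \approx 100.93 i$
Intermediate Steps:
$f{\left(w \right)} = 7 + w$ ($f{\left(w \right)} = \left(w + 3\right) + 4 = \left(3 + w\right) + 4 = 7 + w$)
$B{\left(v \right)} = 70$ ($B{\left(v \right)} = 62 + \left(7 + 1\right) = 62 + 8 = 70$)
$\sqrt{-10257 + B{\left(\left(-5\right)^{2} \right)}} = \sqrt{-10257 + 70} = \sqrt{-10187} = i \sqrt{10187}$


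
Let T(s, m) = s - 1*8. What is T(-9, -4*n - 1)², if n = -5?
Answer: 289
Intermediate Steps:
T(s, m) = -8 + s (T(s, m) = s - 8 = -8 + s)
T(-9, -4*n - 1)² = (-8 - 9)² = (-17)² = 289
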